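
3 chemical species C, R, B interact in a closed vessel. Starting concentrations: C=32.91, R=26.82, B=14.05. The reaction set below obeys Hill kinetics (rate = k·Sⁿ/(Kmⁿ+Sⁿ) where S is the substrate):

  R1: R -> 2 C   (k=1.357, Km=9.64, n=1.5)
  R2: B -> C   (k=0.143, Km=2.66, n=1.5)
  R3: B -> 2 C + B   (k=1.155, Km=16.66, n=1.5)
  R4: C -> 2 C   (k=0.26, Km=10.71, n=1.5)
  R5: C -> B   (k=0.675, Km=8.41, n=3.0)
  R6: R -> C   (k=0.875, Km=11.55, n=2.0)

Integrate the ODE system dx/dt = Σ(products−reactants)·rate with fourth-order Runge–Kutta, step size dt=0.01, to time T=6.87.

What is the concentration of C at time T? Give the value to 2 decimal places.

RK4 with dt=0.01: 687 steps to T=6.87. Trajectory (selected grid times):
t=0.00: C=32.91 R=26.82 B=14.05
t=0.76: C=35.69 R=25.42 B=14.45
t=1.53: C=38.49 R=24.03 B=14.87
t=2.29: C=41.23 R=22.68 B=15.27
t=3.05: C=43.95 R=21.36 B=15.68
t=3.82: C=46.67 R=20.05 B=16.09
t=4.58: C=49.33 R=18.80 B=16.50
t=5.34: C=51.94 R=17.58 B=16.91
t=6.11: C=54.54 R=16.39 B=17.33
t=6.87: C=57.06 R=15.25 B=17.73
Read off C at T=6.87: 57.06

C at T = 57.06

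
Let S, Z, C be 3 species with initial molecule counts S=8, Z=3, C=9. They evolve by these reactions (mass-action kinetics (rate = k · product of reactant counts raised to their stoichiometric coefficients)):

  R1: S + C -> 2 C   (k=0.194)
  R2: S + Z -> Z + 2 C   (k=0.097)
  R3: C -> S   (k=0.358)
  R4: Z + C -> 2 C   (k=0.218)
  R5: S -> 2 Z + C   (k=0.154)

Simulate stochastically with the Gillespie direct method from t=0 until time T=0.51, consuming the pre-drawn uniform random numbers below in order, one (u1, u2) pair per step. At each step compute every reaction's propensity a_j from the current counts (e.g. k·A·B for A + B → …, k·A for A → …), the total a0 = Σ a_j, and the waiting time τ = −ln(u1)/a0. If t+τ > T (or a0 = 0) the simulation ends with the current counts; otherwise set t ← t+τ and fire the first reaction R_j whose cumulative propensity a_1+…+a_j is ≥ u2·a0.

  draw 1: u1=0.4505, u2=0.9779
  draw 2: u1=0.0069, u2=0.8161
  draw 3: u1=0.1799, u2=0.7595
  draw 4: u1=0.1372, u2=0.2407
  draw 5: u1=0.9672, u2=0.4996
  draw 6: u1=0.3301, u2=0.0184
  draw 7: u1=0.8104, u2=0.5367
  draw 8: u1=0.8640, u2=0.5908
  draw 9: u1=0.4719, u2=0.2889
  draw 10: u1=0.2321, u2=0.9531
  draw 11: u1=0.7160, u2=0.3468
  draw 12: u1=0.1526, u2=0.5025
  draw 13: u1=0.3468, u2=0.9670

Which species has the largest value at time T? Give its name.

Dominant species at T: C

t=0.000: S=8 Z=3 C=9
Draw 1: a1=13.968, a2=2.328, a3=3.222, a4=5.886, a5=1.232, a0=26.636; τ=−ln(0.4505)/26.636=0.030 → t=0.030; u2·a0=0.9779·26.636=26.047; a1+…+a4=25.404 < 26.047 ≤ a1+…+a5=26.636 → R5 fires; S=7 Z=5 C=10
Draw 2: a1=13.580, a2=3.395, a3=3.580, a4=10.900, a5=1.078, a0=32.533; τ=−ln(0.0069)/32.533=0.153 → t=0.183; u2·a0=0.8161·32.533=26.550; a1+…+a3=20.555 < 26.550 ≤ a1+…+a4=31.455 → R4 fires; S=7 Z=4 C=11
Draw 3: a1=14.938, a2=2.716, a3=3.938, a4=9.592, a5=1.078, a0=32.262; τ=−ln(0.1799)/32.262=0.053 → t=0.236; u2·a0=0.7595·32.262=24.503; a1+…+a3=21.592 < 24.503 ≤ a1+…+a4=31.184 → R4 fires; S=7 Z=3 C=12
Draw 4: a1=16.296, a2=2.037, a3=4.296, a4=7.848, a5=1.078, a0=31.555; τ=−ln(0.1372)/31.555=0.063 → t=0.299; u2·a0=0.2407·31.555=7.595 ≤ a1=16.296 → R1 fires; S=6 Z=3 C=13
Draw 5: a1=15.132, a2=1.746, a3=4.654, a4=8.502, a5=0.924, a0=30.958; τ=−ln(0.9672)/30.958=0.001 → t=0.300; u2·a0=0.4996·30.958=15.467; a1=15.132 < 15.467 ≤ a1+a2=16.878 → R2 fires; S=5 Z=3 C=15
Draw 6: a1=14.550, a2=1.455, a3=5.370, a4=9.810, a5=0.770, a0=31.955; τ=−ln(0.3301)/31.955=0.035 → t=0.335; u2·a0=0.0184·31.955=0.588 ≤ a1=14.550 → R1 fires; S=4 Z=3 C=16
Draw 7: a1=12.416, a2=1.164, a3=5.728, a4=10.464, a5=0.616, a0=30.388; τ=−ln(0.8104)/30.388=0.007 → t=0.342; u2·a0=0.5367·30.388=16.309; a1+a2=13.580 < 16.309 ≤ a1+…+a3=19.308 → R3 fires; S=5 Z=3 C=15
Draw 8: a1=14.550, a2=1.455, a3=5.370, a4=9.810, a5=0.770, a0=31.955; τ=−ln(0.8640)/31.955=0.005 → t=0.346; u2·a0=0.5908·31.955=18.879; a1+a2=16.005 < 18.879 ≤ a1+…+a3=21.375 → R3 fires; S=6 Z=3 C=14
Draw 9: a1=16.296, a2=1.746, a3=5.012, a4=9.156, a5=0.924, a0=33.134; τ=−ln(0.4719)/33.134=0.023 → t=0.369; u2·a0=0.2889·33.134=9.572 ≤ a1=16.296 → R1 fires; S=5 Z=3 C=15
Draw 10: a1=14.550, a2=1.455, a3=5.370, a4=9.810, a5=0.770, a0=31.955; τ=−ln(0.2321)/31.955=0.046 → t=0.415; u2·a0=0.9531·31.955=30.456; a1+…+a3=21.375 < 30.456 ≤ a1+…+a4=31.185 → R4 fires; S=5 Z=2 C=16
Draw 11: a1=15.520, a2=0.970, a3=5.728, a4=6.976, a5=0.770, a0=29.964; τ=−ln(0.7160)/29.964=0.011 → t=0.426; u2·a0=0.3468·29.964=10.392 ≤ a1=15.520 → R1 fires; S=4 Z=2 C=17
Draw 12: a1=13.192, a2=0.776, a3=6.086, a4=7.412, a5=0.616, a0=28.082; τ=−ln(0.1526)/28.082=0.067 → t=0.493; u2·a0=0.5025·28.082=14.111; a1+a2=13.968 < 14.111 ≤ a1+…+a3=20.054 → R3 fires; S=5 Z=2 C=16
Draw 13: a1=15.520, a2=0.970, a3=5.728, a4=6.976, a5=0.770, a0=29.964; τ=−ln(0.3468)/29.964=0.035 → t=0.528 > T=0.51: stop.
At T=0.51: S=5 Z=2 C=16; the largest is C.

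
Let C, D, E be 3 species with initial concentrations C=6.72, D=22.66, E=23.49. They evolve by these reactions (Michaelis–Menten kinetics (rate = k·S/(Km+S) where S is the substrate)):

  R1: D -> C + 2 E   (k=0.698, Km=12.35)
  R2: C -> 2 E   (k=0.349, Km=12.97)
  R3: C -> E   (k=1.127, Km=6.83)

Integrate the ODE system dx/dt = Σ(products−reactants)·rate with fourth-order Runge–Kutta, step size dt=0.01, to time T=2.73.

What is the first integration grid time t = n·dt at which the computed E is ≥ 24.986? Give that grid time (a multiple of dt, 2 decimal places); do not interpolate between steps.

Threshold first reached at t = 0.89

RK4 with dt=0.01: 273 steps to T=2.73. Trajectory (selected grid times):
t=0.00: C=6.72 D=22.66 E=23.49
t=0.30: C=6.65 D=22.52 E=24.00
t=0.61: C=6.58 D=22.39 E=24.52
t=0.88: C=6.52 D=22.26 E=24.98
t=0.89: C=6.52 D=22.26 E=25.00
t=0.91: C=6.52 D=22.25 E=25.03
t=1.21: C=6.45 D=22.12 E=25.53
t=1.52: C=6.39 D=21.98 E=26.05
t=1.82: C=6.32 D=21.84 E=26.55
t=2.12: C=6.26 D=21.71 E=27.05
t=2.43: C=6.20 D=21.57 E=27.56
t=2.73: C=6.14 D=21.44 E=28.05
E(0.88)=24.978 < 24.986 but E(0.89)=24.995 ≥ 24.986, so the first grid time is t=0.89.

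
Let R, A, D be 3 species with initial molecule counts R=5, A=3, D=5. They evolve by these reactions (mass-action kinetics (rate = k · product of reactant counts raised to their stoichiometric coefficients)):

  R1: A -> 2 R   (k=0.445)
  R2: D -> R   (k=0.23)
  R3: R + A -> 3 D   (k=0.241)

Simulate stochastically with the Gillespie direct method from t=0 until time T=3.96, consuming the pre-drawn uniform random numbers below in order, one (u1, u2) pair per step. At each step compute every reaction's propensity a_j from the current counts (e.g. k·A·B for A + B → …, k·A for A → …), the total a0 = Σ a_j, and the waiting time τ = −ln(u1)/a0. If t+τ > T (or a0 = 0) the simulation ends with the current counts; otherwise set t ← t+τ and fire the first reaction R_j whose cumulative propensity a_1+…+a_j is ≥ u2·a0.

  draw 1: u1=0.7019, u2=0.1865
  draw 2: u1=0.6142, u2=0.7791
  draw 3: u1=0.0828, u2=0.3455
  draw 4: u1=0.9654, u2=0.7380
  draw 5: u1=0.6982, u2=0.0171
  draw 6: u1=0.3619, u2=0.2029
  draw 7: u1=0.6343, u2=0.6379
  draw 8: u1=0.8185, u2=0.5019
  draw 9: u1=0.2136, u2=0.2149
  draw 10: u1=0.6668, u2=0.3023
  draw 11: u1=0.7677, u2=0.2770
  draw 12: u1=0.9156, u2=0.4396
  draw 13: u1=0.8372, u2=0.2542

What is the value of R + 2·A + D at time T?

Value at T = 16

Check how each reaction changes W = R + 2·A + D (weight of products minus weight of reactants):
R1: A -> 2 R: (1·2) − (2·1) = 2 − 2 = 0
R2: D -> R: (1·1) − (1·1) = 1 − 1 = 0
R3: R + A -> 3 D: (1·3) − (1·1 + 2·1) = 3 − 3 = 0
Every reaction leaves W unchanged, so W is conserved and no simulation is needed: W(T) = W(0) = 5 + 2·3 + 5 = 16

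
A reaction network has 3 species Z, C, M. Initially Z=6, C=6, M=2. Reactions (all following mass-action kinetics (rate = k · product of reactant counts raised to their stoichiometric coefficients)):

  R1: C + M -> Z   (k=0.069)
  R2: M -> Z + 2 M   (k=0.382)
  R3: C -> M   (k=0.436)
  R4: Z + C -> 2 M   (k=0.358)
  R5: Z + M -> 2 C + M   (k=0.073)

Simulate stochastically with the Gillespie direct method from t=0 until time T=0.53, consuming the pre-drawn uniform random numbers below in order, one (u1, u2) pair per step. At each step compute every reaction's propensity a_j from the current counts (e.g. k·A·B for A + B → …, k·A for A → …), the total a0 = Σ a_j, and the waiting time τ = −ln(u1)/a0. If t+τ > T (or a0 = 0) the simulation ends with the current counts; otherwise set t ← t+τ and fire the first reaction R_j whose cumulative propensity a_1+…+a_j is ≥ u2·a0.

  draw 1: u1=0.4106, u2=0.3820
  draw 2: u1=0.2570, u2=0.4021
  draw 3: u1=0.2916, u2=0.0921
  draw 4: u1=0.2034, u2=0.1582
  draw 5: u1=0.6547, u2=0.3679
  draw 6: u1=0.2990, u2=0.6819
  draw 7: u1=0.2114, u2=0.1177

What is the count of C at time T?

C at T = 1

t=0.000: Z=6 C=6 M=2
Draw 1: a1=0.828, a2=0.764, a3=2.616, a4=12.888, a5=0.876, a0=17.972; τ=−ln(0.4106)/17.972=0.050 → t=0.050; u2·a0=0.3820·17.972=6.865; a1+…+a3=4.208 < 6.865 ≤ a1+…+a4=17.096 → R4 fires; Z=5 C=5 M=4
Draw 2: a1=1.380, a2=1.528, a3=2.180, a4=8.950, a5=1.460, a0=15.498; τ=−ln(0.2570)/15.498=0.088 → t=0.137; u2·a0=0.4021·15.498=6.232; a1+…+a3=5.088 < 6.232 ≤ a1+…+a4=14.038 → R4 fires; Z=4 C=4 M=6
Draw 3: a1=1.656, a2=2.292, a3=1.744, a4=5.728, a5=1.752, a0=13.172; τ=−ln(0.2916)/13.172=0.094 → t=0.231; u2·a0=0.0921·13.172=1.213 ≤ a1=1.656 → R1 fires; Z=5 C=3 M=5
Draw 4: a1=1.035, a2=1.910, a3=1.308, a4=5.370, a5=1.825, a0=11.448; τ=−ln(0.2034)/11.448=0.139 → t=0.370; u2·a0=0.1582·11.448=1.811; a1=1.035 < 1.811 ≤ a1+a2=2.945 → R2 fires; Z=6 C=3 M=6
Draw 5: a1=1.242, a2=2.292, a3=1.308, a4=6.444, a5=2.628, a0=13.914; τ=−ln(0.6547)/13.914=0.030 → t=0.400; u2·a0=0.3679·13.914=5.119; a1+…+a3=4.842 < 5.119 ≤ a1+…+a4=11.286 → R4 fires; Z=5 C=2 M=8
Draw 6: a1=1.104, a2=3.056, a3=0.872, a4=3.580, a5=2.920, a0=11.532; τ=−ln(0.2990)/11.532=0.105 → t=0.505; u2·a0=0.6819·11.532=7.864; a1+…+a3=5.032 < 7.864 ≤ a1+…+a4=8.612 → R4 fires; Z=4 C=1 M=10
Draw 7: a1=0.690, a2=3.820, a3=0.436, a4=1.432, a5=2.920, a0=9.298; τ=−ln(0.2114)/9.298=0.167 → t=0.672 > T=0.53: stop.
Read off C at T=0.53: 1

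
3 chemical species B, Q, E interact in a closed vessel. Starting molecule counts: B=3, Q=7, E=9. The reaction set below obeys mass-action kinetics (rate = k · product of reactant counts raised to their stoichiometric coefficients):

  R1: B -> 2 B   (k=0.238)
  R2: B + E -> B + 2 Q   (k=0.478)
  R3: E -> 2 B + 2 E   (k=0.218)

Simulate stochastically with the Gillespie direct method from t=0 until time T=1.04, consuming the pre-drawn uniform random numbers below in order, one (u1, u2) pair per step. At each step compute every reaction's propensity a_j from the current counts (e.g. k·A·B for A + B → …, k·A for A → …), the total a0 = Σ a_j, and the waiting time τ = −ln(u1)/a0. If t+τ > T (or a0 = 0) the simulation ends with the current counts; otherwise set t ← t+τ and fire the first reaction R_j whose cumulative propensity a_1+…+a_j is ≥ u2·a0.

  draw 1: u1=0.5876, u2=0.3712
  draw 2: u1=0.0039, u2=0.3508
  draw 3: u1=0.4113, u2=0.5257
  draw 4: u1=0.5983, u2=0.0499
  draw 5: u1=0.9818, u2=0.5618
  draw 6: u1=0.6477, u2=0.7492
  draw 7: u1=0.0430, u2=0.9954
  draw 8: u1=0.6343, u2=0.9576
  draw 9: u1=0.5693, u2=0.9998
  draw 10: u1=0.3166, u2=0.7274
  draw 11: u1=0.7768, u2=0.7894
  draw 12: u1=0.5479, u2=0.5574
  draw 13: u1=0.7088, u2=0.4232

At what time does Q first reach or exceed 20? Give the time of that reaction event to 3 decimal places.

t=0.000: B=3 Q=7 E=9
Draw 1: a1=0.714, a2=12.906, a3=1.962, a0=15.582; τ=−ln(0.5876)/15.582=0.034 → t=0.034; u2·a0=0.3712·15.582=5.784; a1=0.714 < 5.784 ≤ a1+a2=13.620 → R2 fires; B=3 Q=9 E=8
Draw 2: a1=0.714, a2=11.472, a3=1.744, a0=13.930; τ=−ln(0.0039)/13.930=0.398 → t=0.432; u2·a0=0.3508·13.930=4.887; a1=0.714 < 4.887 ≤ a1+a2=12.186 → R2 fires; B=3 Q=11 E=7
Draw 3: a1=0.714, a2=10.038, a3=1.526, a0=12.278; τ=−ln(0.4113)/12.278=0.072 → t=0.505; u2·a0=0.5257·12.278=6.455; a1=0.714 < 6.455 ≤ a1+a2=10.752 → R2 fires; B=3 Q=13 E=6
Draw 4: a1=0.714, a2=8.604, a3=1.308, a0=10.626; τ=−ln(0.5983)/10.626=0.048 → t=0.553; u2·a0=0.0499·10.626=0.530 ≤ a1=0.714 → R1 fires; B=4 Q=13 E=6
Draw 5: a1=0.952, a2=11.472, a3=1.308, a0=13.732; τ=−ln(0.9818)/13.732=0.001 → t=0.554; u2·a0=0.5618·13.732=7.715; a1=0.952 < 7.715 ≤ a1+a2=12.424 → R2 fires; B=4 Q=15 E=5
Draw 6: a1=0.952, a2=9.560, a3=1.090, a0=11.602; τ=−ln(0.6477)/11.602=0.037 → t=0.592; u2·a0=0.7492·11.602=8.692; a1=0.952 < 8.692 ≤ a1+a2=10.512 → R2 fires; B=4 Q=17 E=4
Draw 7: a1=0.952, a2=7.648, a3=0.872, a0=9.472; τ=−ln(0.0430)/9.472=0.332 → t=0.924; u2·a0=0.9954·9.472=9.428; a1+a2=8.600 < 9.428 ≤ a1+…+a3=9.472 → R3 fires; B=6 Q=17 E=5
Draw 8: a1=1.428, a2=14.340, a3=1.090, a0=16.858; τ=−ln(0.6343)/16.858=0.027 → t=0.951; u2·a0=0.9576·16.858=16.143; a1+a2=15.768 < 16.143 ≤ a1+…+a3=16.858 → R3 fires; B=8 Q=17 E=6
Draw 9: a1=1.904, a2=22.944, a3=1.308, a0=26.156; τ=−ln(0.5693)/26.156=0.022 → t=0.973; u2·a0=0.9998·26.156=26.151; a1+a2=24.848 < 26.151 ≤ a1+…+a3=26.156 → R3 fires; B=10 Q=17 E=7
Draw 10: a1=2.380, a2=33.460, a3=1.526, a0=37.366; τ=−ln(0.3166)/37.366=0.031 → t=1.003; u2·a0=0.7274·37.366=27.180; a1=2.380 < 27.180 ≤ a1+a2=35.840 → R2 fires; B=10 Q=19 E=6
Draw 11: a1=2.380, a2=28.680, a3=1.308, a0=32.368; τ=−ln(0.7768)/32.368=0.008 → t=1.011; u2·a0=0.7894·32.368=25.551; a1=2.380 < 25.551 ≤ a1+a2=31.060 → R2 fires; B=10 Q=21 E=5
Draw 12: a1=2.380, a2=23.900, a3=1.090, a0=27.370; τ=−ln(0.5479)/27.370=0.022 → t=1.033; u2·a0=0.5574·27.370=15.256; a1=2.380 < 15.256 ≤ a1+a2=26.280 → R2 fires; B=10 Q=23 E=4
Draw 13: a1=2.380, a2=19.120, a3=0.872, a0=22.372; τ=−ln(0.7088)/22.372=0.015 → t=1.048 > T=1.04: stop.
Q first becomes ≥ 20 when it reaches 21 at the event at t=1.011.

Threshold first reached at t = 1.011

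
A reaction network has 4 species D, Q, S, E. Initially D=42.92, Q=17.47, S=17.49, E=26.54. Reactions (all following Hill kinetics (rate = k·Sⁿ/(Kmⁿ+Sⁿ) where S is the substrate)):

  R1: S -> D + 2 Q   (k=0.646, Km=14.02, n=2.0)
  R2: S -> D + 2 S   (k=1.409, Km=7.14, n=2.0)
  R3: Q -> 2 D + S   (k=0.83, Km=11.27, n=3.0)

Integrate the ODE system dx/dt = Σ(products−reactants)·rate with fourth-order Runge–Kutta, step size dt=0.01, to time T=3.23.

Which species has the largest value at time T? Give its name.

RK4 with dt=0.01: 323 steps to T=3.23. Trajectory (selected grid times):
t=0.00: D=42.92 Q=17.47 S=17.49 E=26.54
t=0.36: D=43.97 Q=17.52 S=18.02 E=26.54
t=0.72: D=45.03 Q=17.58 S=18.55 E=26.54
t=1.08: D=46.10 Q=17.64 S=19.08 E=26.54
t=1.44: D=47.17 Q=17.71 S=19.61 E=26.54
t=1.79: D=48.22 Q=17.78 S=20.13 E=26.54
t=2.15: D=49.31 Q=17.86 S=20.66 E=26.54
t=2.51: D=50.40 Q=17.94 S=21.19 E=26.54
t=2.87: D=51.50 Q=18.02 S=21.73 E=26.54
t=3.23: D=52.60 Q=18.11 S=22.26 E=26.54
At T=3.23: D=52.60 Q=18.11 S=22.26 E=26.54; the largest is D.

Dominant species at T: D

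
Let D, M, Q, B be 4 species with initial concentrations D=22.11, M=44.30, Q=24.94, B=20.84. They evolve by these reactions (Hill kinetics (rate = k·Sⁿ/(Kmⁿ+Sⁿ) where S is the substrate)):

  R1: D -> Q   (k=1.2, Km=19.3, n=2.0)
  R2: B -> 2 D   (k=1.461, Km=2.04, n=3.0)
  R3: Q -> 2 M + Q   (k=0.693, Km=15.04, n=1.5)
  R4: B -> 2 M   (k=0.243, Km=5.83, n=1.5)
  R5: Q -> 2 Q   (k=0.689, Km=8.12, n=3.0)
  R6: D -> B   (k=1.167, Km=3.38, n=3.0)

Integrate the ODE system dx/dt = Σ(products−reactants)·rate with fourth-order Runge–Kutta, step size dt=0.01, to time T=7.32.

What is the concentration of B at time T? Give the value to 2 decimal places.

RK4 with dt=0.01: 732 steps to T=7.32. Trajectory (selected grid times):
t=0.00: D=22.11 M=44.30 Q=24.94 B=20.84
t=0.81: D=22.97 M=45.41 Q=26.04 B=20.43
t=1.63: D=23.83 M=46.56 Q=27.18 B=20.01
t=2.44: D=24.65 M=47.70 Q=28.32 B=19.60
t=3.25: D=25.46 M=48.85 Q=29.47 B=19.20
t=4.07: D=26.27 M=50.03 Q=30.66 B=18.78
t=4.88: D=27.05 M=51.21 Q=31.84 B=18.38
t=5.69: D=27.82 M=52.40 Q=33.04 B=17.97
t=6.51: D=28.59 M=53.61 Q=34.27 B=17.56
t=7.32: D=29.33 M=54.81 Q=35.50 B=17.16
Read off B at T=7.32: 17.16

B at T = 17.16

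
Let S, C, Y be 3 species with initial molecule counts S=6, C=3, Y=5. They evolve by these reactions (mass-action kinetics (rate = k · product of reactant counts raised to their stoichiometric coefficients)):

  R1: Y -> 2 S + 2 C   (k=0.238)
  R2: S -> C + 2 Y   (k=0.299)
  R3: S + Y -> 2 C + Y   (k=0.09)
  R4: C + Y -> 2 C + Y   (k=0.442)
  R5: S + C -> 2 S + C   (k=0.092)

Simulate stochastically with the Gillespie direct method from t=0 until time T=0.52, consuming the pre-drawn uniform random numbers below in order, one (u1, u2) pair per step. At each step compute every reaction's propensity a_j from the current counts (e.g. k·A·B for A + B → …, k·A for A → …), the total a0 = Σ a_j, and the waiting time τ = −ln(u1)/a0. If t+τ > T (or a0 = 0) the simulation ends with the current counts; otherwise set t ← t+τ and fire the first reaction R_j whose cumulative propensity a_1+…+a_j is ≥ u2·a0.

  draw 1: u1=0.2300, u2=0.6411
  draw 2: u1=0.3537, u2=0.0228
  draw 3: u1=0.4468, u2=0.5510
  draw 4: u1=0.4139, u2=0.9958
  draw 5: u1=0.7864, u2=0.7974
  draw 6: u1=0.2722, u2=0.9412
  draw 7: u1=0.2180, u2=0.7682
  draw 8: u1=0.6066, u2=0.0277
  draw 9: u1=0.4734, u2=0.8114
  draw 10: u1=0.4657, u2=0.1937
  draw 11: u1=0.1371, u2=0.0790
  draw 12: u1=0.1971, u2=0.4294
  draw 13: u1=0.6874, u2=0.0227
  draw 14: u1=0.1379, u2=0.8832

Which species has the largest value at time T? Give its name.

Dominant species at T: C

t=0.000: S=6 C=3 Y=5
Draw 1: a1=1.190, a2=1.794, a3=2.700, a4=6.630, a5=1.656, a0=13.970; τ=−ln(0.2300)/13.970=0.105 → t=0.105; u2·a0=0.6411·13.970=8.956; a1+…+a3=5.684 < 8.956 ≤ a1+…+a4=12.314 → R4 fires; S=6 C=4 Y=5
Draw 2: a1=1.190, a2=1.794, a3=2.700, a4=8.840, a5=2.208, a0=16.732; τ=−ln(0.3537)/16.732=0.062 → t=0.167; u2·a0=0.0228·16.732=0.381 ≤ a1=1.190 → R1 fires; S=8 C=6 Y=4
Draw 3: a1=0.952, a2=2.392, a3=2.880, a4=10.608, a5=4.416, a0=21.248; τ=−ln(0.4468)/21.248=0.038 → t=0.205; u2·a0=0.5510·21.248=11.708; a1+…+a3=6.224 < 11.708 ≤ a1+…+a4=16.832 → R4 fires; S=8 C=7 Y=4
Draw 4: a1=0.952, a2=2.392, a3=2.880, a4=12.376, a5=5.152, a0=23.752; τ=−ln(0.4139)/23.752=0.037 → t=0.242; u2·a0=0.9958·23.752=23.652; a1+…+a4=18.600 < 23.652 ≤ a1+…+a5=23.752 → R5 fires; S=9 C=7 Y=4
Draw 5: a1=0.952, a2=2.691, a3=3.240, a4=12.376, a5=5.796, a0=25.055; τ=−ln(0.7864)/25.055=0.010 → t=0.252; u2·a0=0.7974·25.055=19.979; a1+…+a4=19.259 < 19.979 ≤ a1+…+a5=25.055 → R5 fires; S=10 C=7 Y=4
Draw 6: a1=0.952, a2=2.990, a3=3.600, a4=12.376, a5=6.440, a0=26.358; τ=−ln(0.2722)/26.358=0.049 → t=0.301; u2·a0=0.9412·26.358=24.808; a1+…+a4=19.918 < 24.808 ≤ a1+…+a5=26.358 → R5 fires; S=11 C=7 Y=4
Draw 7: a1=0.952, a2=3.289, a3=3.960, a4=12.376, a5=7.084, a0=27.661; τ=−ln(0.2180)/27.661=0.055 → t=0.356; u2·a0=0.7682·27.661=21.249; a1+…+a4=20.577 < 21.249 ≤ a1+…+a5=27.661 → R5 fires; S=12 C=7 Y=4
Draw 8: a1=0.952, a2=3.588, a3=4.320, a4=12.376, a5=7.728, a0=28.964; τ=−ln(0.6066)/28.964=0.017 → t=0.374; u2·a0=0.0277·28.964=0.802 ≤ a1=0.952 → R1 fires; S=14 C=9 Y=3
Draw 9: a1=0.714, a2=4.186, a3=3.780, a4=11.934, a5=11.592, a0=32.206; τ=−ln(0.4734)/32.206=0.023 → t=0.397; u2·a0=0.8114·32.206=26.132; a1+…+a4=20.614 < 26.132 ≤ a1+…+a5=32.206 → R5 fires; S=15 C=9 Y=3
Draw 10: a1=0.714, a2=4.485, a3=4.050, a4=11.934, a5=12.420, a0=33.603; τ=−ln(0.4657)/33.603=0.023 → t=0.420; u2·a0=0.1937·33.603=6.509; a1+a2=5.199 < 6.509 ≤ a1+…+a3=9.249 → R3 fires; S=14 C=11 Y=3
Draw 11: a1=0.714, a2=4.186, a3=3.780, a4=14.586, a5=14.168, a0=37.434; τ=−ln(0.1371)/37.434=0.053 → t=0.473; u2·a0=0.0790·37.434=2.957; a1=0.714 < 2.957 ≤ a1+a2=4.900 → R2 fires; S=13 C=12 Y=5
Draw 12: a1=1.190, a2=3.887, a3=5.850, a4=26.520, a5=14.352, a0=51.799; τ=−ln(0.1971)/51.799=0.031 → t=0.504; u2·a0=0.4294·51.799=22.242; a1+…+a3=10.927 < 22.242 ≤ a1+…+a4=37.447 → R4 fires; S=13 C=13 Y=5
Draw 13: a1=1.190, a2=3.887, a3=5.850, a4=28.730, a5=15.548, a0=55.205; τ=−ln(0.6874)/55.205=0.007 → t=0.511; u2·a0=0.0227·55.205=1.253; a1=1.190 < 1.253 ≤ a1+a2=5.077 → R2 fires; S=12 C=14 Y=7
Draw 14: a1=1.666, a2=3.588, a3=7.560, a4=43.316, a5=15.456, a0=71.586; τ=−ln(0.1379)/71.586=0.028 → t=0.539 > T=0.52: stop.
At T=0.52: S=12 C=14 Y=7; the largest is C.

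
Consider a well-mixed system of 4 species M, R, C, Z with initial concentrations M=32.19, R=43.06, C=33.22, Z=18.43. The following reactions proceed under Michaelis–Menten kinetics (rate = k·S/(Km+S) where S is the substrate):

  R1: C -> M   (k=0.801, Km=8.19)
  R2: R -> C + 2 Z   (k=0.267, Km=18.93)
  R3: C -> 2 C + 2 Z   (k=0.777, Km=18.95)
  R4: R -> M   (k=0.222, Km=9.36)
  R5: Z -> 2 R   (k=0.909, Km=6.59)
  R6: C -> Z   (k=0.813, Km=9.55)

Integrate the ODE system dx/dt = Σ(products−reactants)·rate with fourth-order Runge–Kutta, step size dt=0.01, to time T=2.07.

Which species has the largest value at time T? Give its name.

Dominant species at T: R

RK4 with dt=0.01: 207 steps to T=2.07. Trajectory (selected grid times):
t=0.00: M=32.19 R=43.06 C=33.22 Z=18.43
t=0.23: M=32.38 R=43.28 C=33.08 Z=18.73
t=0.46: M=32.57 R=43.51 C=32.95 Z=19.04
t=0.69: M=32.76 R=43.74 C=32.81 Z=19.34
t=0.92: M=32.95 R=43.96 C=32.67 Z=19.64
t=1.15: M=33.14 R=44.19 C=32.54 Z=19.94
t=1.38: M=33.33 R=44.42 C=32.40 Z=20.24
t=1.61: M=33.52 R=44.65 C=32.27 Z=20.54
t=1.84: M=33.71 R=44.88 C=32.13 Z=20.83
t=2.07: M=33.89 R=45.12 C=32.00 Z=21.13
At T=2.07: M=33.89 R=45.12 C=32.00 Z=21.13; the largest is R.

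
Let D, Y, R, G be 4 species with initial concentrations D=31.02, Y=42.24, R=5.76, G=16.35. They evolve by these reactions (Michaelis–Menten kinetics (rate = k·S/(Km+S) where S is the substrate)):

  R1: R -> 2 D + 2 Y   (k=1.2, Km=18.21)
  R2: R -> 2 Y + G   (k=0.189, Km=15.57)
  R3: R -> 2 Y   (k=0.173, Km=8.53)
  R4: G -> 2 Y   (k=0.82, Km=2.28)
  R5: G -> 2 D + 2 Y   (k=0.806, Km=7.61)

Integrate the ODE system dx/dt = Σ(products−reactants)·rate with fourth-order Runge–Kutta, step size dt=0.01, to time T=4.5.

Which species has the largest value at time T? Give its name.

Dominant species at T: Y

RK4 with dt=0.01: 450 steps to T=4.5. Trajectory (selected grid times):
t=0.00: D=31.02 Y=42.24 R=5.76 G=16.35
t=0.50: D=31.85 Y=43.91 R=5.56 G=15.74
t=1.00: D=32.67 Y=45.56 R=5.36 G=15.14
t=1.50: D=33.47 Y=47.18 R=5.17 G=14.54
t=2.00: D=34.26 Y=48.79 R=4.98 G=13.95
t=2.50: D=35.03 Y=50.37 R=4.80 G=13.36
t=3.00: D=35.78 Y=51.93 R=4.63 G=12.78
t=3.50: D=36.52 Y=53.47 R=4.46 G=12.20
t=4.00: D=37.25 Y=54.98 R=4.29 G=11.63
t=4.50: D=37.96 Y=56.47 R=4.13 G=11.07
At T=4.5: D=37.96 Y=56.47 R=4.13 G=11.07; the largest is Y.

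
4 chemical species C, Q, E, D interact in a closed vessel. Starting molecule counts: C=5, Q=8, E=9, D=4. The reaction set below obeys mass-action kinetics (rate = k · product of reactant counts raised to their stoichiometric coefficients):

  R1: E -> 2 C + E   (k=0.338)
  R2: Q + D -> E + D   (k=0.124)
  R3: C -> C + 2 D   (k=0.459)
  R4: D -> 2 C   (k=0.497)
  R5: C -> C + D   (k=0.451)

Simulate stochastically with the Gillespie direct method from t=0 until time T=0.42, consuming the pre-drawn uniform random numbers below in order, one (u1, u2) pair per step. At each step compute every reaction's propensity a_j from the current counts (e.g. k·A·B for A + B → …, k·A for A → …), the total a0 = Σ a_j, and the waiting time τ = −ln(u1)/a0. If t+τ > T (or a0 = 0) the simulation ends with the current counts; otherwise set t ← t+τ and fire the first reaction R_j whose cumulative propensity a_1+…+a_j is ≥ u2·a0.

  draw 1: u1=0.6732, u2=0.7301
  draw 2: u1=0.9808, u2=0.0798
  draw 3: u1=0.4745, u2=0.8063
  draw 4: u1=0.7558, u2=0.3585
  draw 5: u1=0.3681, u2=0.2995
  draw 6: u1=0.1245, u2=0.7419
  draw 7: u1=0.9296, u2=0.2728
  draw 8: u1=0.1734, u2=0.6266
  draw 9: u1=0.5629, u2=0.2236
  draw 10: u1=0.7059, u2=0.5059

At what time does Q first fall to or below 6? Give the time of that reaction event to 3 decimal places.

Threshold first reached at t = 0.153

t=0.000: C=5 Q=8 E=9 D=4
Draw 1: a1=3.042, a2=3.968, a3=2.295, a4=1.988, a5=2.255, a0=13.548; τ=−ln(0.6732)/13.548=0.029 → t=0.029; u2·a0=0.7301·13.548=9.891; a1+…+a3=9.305 < 9.891 ≤ a1+…+a4=11.293 → R4 fires; C=7 Q=8 E=9 D=3
Draw 2: a1=3.042, a2=2.976, a3=3.213, a4=1.491, a5=3.157, a0=13.879; τ=−ln(0.9808)/13.879=0.001 → t=0.031; u2·a0=0.0798·13.879=1.108 ≤ a1=3.042 → R1 fires; C=9 Q=8 E=9 D=3
Draw 3: a1=3.042, a2=2.976, a3=4.131, a4=1.491, a5=4.059, a0=15.699; τ=−ln(0.4745)/15.699=0.047 → t=0.078; u2·a0=0.8063·15.699=12.658; a1+…+a4=11.640 < 12.658 ≤ a1+…+a5=15.699 → R5 fires; C=9 Q=8 E=9 D=4
Draw 4: a1=3.042, a2=3.968, a3=4.131, a4=1.988, a5=4.059, a0=17.188; τ=−ln(0.7558)/17.188=0.016 → t=0.094; u2·a0=0.3585·17.188=6.162; a1=3.042 < 6.162 ≤ a1+a2=7.010 → R2 fires; C=9 Q=7 E=10 D=4
Draw 5: a1=3.380, a2=3.472, a3=4.131, a4=1.988, a5=4.059, a0=17.030; τ=−ln(0.3681)/17.030=0.059 → t=0.153; u2·a0=0.2995·17.030=5.100; a1=3.380 < 5.100 ≤ a1+a2=6.852 → R2 fires; C=9 Q=6 E=11 D=4
Draw 6: a1=3.718, a2=2.976, a3=4.131, a4=1.988, a5=4.059, a0=16.872; τ=−ln(0.1245)/16.872=0.123 → t=0.277; u2·a0=0.7419·16.872=12.517; a1+…+a3=10.825 < 12.517 ≤ a1+…+a4=12.813 → R4 fires; C=11 Q=6 E=11 D=3
Draw 7: a1=3.718, a2=2.232, a3=5.049, a4=1.491, a5=4.961, a0=17.451; τ=−ln(0.9296)/17.451=0.004 → t=0.281; u2·a0=0.2728·17.451=4.761; a1=3.718 < 4.761 ≤ a1+a2=5.950 → R2 fires; C=11 Q=5 E=12 D=3
Draw 8: a1=4.056, a2=1.860, a3=5.049, a4=1.491, a5=4.961, a0=17.417; τ=−ln(0.1734)/17.417=0.101 → t=0.381; u2·a0=0.6266·17.417=10.913; a1+a2=5.916 < 10.913 ≤ a1+…+a3=10.965 → R3 fires; C=11 Q=5 E=12 D=5
Draw 9: a1=4.056, a2=3.100, a3=5.049, a4=2.485, a5=4.961, a0=19.651; τ=−ln(0.5629)/19.651=0.029 → t=0.411; u2·a0=0.2236·19.651=4.394; a1=4.056 < 4.394 ≤ a1+a2=7.156 → R2 fires; C=11 Q=4 E=13 D=5
Draw 10: a1=4.394, a2=2.480, a3=5.049, a4=2.485, a5=4.961, a0=19.369; τ=−ln(0.7059)/19.369=0.018 → t=0.429 > T=0.42: stop.
Q first becomes ≤ 6 when it reaches 6 at the event at t=0.153.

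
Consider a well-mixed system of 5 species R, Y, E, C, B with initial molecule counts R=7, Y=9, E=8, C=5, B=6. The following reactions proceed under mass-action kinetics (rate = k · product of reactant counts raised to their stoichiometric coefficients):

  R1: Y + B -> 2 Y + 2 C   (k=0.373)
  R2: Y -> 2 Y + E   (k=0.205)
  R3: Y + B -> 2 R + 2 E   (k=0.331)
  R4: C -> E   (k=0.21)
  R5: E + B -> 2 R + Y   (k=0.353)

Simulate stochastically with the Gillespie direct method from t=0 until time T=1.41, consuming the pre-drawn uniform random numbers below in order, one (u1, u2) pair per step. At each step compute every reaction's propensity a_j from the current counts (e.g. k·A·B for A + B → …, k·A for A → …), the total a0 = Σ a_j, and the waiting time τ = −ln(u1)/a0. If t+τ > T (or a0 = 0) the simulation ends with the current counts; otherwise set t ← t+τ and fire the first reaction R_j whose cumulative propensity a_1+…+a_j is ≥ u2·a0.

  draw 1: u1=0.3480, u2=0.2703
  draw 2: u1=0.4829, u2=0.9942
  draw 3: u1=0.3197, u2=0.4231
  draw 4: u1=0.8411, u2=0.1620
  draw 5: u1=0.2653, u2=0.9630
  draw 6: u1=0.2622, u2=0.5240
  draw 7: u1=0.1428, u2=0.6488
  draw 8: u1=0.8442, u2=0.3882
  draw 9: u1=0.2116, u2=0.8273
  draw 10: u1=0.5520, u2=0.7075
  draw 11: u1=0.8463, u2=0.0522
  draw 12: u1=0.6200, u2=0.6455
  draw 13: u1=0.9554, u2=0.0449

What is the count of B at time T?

t=0.000: R=7 Y=9 E=8 C=5 B=6
Draw 1: a1=20.142, a2=1.845, a3=17.874, a4=1.050, a5=16.944, a0=57.855; τ=−ln(0.3480)/57.855=0.018 → t=0.018; u2·a0=0.2703·57.855=15.638 ≤ a1=20.142 → R1 fires; R=7 Y=10 E=8 C=7 B=5
Draw 2: a1=18.650, a2=2.050, a3=16.550, a4=1.470, a5=14.120, a0=52.840; τ=−ln(0.4829)/52.840=0.014 → t=0.032; u2·a0=0.9942·52.840=52.534; a1+…+a4=38.720 < 52.534 ≤ a1+…+a5=52.840 → R5 fires; R=9 Y=11 E=7 C=7 B=4
Draw 3: a1=16.412, a2=2.255, a3=14.564, a4=1.470, a5=9.884, a0=44.585; τ=−ln(0.3197)/44.585=0.026 → t=0.058; u2·a0=0.4231·44.585=18.864; a1+a2=18.667 < 18.864 ≤ a1+…+a3=33.231 → R3 fires; R=11 Y=10 E=9 C=7 B=3
Draw 4: a1=11.190, a2=2.050, a3=9.930, a4=1.470, a5=9.531, a0=34.171; τ=−ln(0.8411)/34.171=0.005 → t=0.063; u2·a0=0.1620·34.171=5.536 ≤ a1=11.190 → R1 fires; R=11 Y=11 E=9 C=9 B=2
Draw 5: a1=8.206, a2=2.255, a3=7.282, a4=1.890, a5=6.354, a0=25.987; τ=−ln(0.2653)/25.987=0.051 → t=0.114; u2·a0=0.9630·25.987=25.025; a1+…+a4=19.633 < 25.025 ≤ a1+…+a5=25.987 → R5 fires; R=13 Y=12 E=8 C=9 B=1
Draw 6: a1=4.476, a2=2.460, a3=3.972, a4=1.890, a5=2.824, a0=15.622; τ=−ln(0.2622)/15.622=0.086 → t=0.199; u2·a0=0.5240·15.622=8.186; a1+a2=6.936 < 8.186 ≤ a1+…+a3=10.908 → R3 fires; R=15 Y=11 E=10 C=9 B=0
Draw 7: a1=0.000, a2=2.255, a3=0.000, a4=1.890, a5=0.000, a0=4.145; τ=−ln(0.1428)/4.145=0.470 → t=0.669; u2·a0=0.6488·4.145=2.689; a1+…+a3=2.255 < 2.689 ≤ a1+…+a4=4.145 → R4 fires; R=15 Y=11 E=11 C=8 B=0
Draw 8: a1=0.000, a2=2.255, a3=0.000, a4=1.680, a5=0.000, a0=3.935; τ=−ln(0.8442)/3.935=0.043 → t=0.712; u2·a0=0.3882·3.935=1.528; a1=0.000 < 1.528 ≤ a1+a2=2.255 → R2 fires; R=15 Y=12 E=12 C=8 B=0
Draw 9: a1=0.000, a2=2.460, a3=0.000, a4=1.680, a5=0.000, a0=4.140; τ=−ln(0.2116)/4.140=0.375 → t=1.087; u2·a0=0.8273·4.140=3.425; a1+…+a3=2.460 < 3.425 ≤ a1+…+a4=4.140 → R4 fires; R=15 Y=12 E=13 C=7 B=0
Draw 10: a1=0.000, a2=2.460, a3=0.000, a4=1.470, a5=0.000, a0=3.930; τ=−ln(0.5520)/3.930=0.151 → t=1.238; u2·a0=0.7075·3.930=2.780; a1+…+a3=2.460 < 2.780 ≤ a1+…+a4=3.930 → R4 fires; R=15 Y=12 E=14 C=6 B=0
Draw 11: a1=0.000, a2=2.460, a3=0.000, a4=1.260, a5=0.000, a0=3.720; τ=−ln(0.8463)/3.720=0.045 → t=1.283; u2·a0=0.0522·3.720=0.194; a1=0.000 < 0.194 ≤ a1+a2=2.460 → R2 fires; R=15 Y=13 E=15 C=6 B=0
Draw 12: a1=0.000, a2=2.665, a3=0.000, a4=1.260, a5=0.000, a0=3.925; τ=−ln(0.6200)/3.925=0.122 → t=1.405; u2·a0=0.6455·3.925=2.534; a1=0.000 < 2.534 ≤ a1+a2=2.665 → R2 fires; R=15 Y=14 E=16 C=6 B=0
Draw 13: a1=0.000, a2=2.870, a3=0.000, a4=1.260, a5=0.000, a0=4.130; τ=−ln(0.9554)/4.130=0.011 → t=1.416 > T=1.41: stop.
Read off B at T=1.41: 0

B at T = 0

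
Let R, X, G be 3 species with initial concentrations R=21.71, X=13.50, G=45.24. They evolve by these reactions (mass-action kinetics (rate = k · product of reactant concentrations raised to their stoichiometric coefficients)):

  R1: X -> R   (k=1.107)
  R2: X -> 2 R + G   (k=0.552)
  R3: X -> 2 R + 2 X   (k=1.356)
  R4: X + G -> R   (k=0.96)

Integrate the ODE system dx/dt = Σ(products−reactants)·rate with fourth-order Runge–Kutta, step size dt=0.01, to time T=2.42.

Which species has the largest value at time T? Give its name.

RK4 with dt=0.01: 242 steps to T=2.42. Trajectory (selected grid times):
t=0.00: R=21.71 X=13.50 G=45.24
t=0.27: R=36.89 X=0.00 G=32.05
t=0.54: R=36.89 X=0.00 G=32.05
t=0.81: R=36.89 X=0.00 G=32.05
t=1.08: R=36.89 X=0.00 G=32.05
t=1.34: R=36.89 X=0.00 G=32.05
t=1.61: R=36.89 X=0.00 G=32.05
t=1.88: R=36.89 X=0.00 G=32.05
t=2.15: R=36.89 X=0.00 G=32.05
t=2.42: R=36.89 X=0.00 G=32.05
At T=2.42: R=36.89 X=0.00 G=32.05; the largest is R.

Dominant species at T: R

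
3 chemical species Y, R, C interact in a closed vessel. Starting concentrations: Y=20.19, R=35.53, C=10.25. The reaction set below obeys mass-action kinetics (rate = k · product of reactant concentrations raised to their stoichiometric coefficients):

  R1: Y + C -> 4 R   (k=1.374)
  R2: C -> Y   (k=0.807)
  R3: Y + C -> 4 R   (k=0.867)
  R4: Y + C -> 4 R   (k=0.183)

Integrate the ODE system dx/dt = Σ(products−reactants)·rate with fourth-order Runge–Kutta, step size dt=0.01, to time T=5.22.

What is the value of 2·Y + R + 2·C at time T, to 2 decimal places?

Value at T = 96.41

Check how each reaction changes W = 2·Y + R + 2·C (weight of products minus weight of reactants):
R1: Y + C -> 4 R: (1·4) − (2·1 + 2·1) = 4 − 4 = 0
R2: C -> Y: (2·1) − (2·1) = 2 − 2 = 0
R3: Y + C -> 4 R: (1·4) − (2·1 + 2·1) = 4 − 4 = 0
R4: Y + C -> 4 R: (1·4) − (2·1 + 2·1) = 4 − 4 = 0
Every reaction leaves W unchanged, so W is conserved and no simulation is needed: W(T) = W(0) = 2·20.19 + 35.53 + 2·10.25 = 96.41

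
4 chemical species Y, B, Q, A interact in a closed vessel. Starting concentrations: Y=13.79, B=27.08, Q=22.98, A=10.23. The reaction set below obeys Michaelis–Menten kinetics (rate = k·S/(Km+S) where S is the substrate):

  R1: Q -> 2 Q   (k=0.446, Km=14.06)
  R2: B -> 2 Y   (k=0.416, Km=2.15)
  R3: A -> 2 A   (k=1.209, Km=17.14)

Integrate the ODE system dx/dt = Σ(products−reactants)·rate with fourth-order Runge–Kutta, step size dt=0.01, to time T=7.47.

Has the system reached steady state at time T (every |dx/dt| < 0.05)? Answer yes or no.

Steady state at T: no

RK4 with dt=0.01: 747 steps to T=7.47. Trajectory (selected grid times):
t=0.00: Y=13.79 B=27.08 Q=22.98 A=10.23
t=0.83: Y=14.43 B=26.76 Q=23.21 A=10.61
t=1.66: Y=15.07 B=26.44 Q=23.44 A=11.00
t=2.49: Y=15.71 B=26.12 Q=23.67 A=11.39
t=3.32: Y=16.34 B=25.80 Q=23.91 A=11.80
t=4.15: Y=16.98 B=25.48 Q=24.14 A=12.21
t=4.98: Y=17.62 B=25.17 Q=24.37 A=12.63
t=5.81: Y=18.25 B=24.85 Q=24.61 A=13.06
t=6.64: Y=18.89 B=24.53 Q=24.84 A=13.50
t=7.47: Y=19.52 B=24.21 Q=25.08 A=13.95
Rates at T: R1=0.2858, R2=0.3821, R3=0.5424
dx/dt at T (Σ net stoichiometry × rate): Y=+0.7641, B=-0.3821, Q=+0.2858, A=+0.5424
Largest |dx/dt| is |+0.7641| (Y) ≥ 0.05 → not steady.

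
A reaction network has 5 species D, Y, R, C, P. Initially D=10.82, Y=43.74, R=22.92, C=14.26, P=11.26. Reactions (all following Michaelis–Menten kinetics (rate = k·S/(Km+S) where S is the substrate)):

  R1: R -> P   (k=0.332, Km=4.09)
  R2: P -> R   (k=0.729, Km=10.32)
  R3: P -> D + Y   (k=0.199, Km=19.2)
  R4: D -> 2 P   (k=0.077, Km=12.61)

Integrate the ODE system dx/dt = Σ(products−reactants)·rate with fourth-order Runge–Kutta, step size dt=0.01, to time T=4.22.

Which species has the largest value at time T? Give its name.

Dominant species at T: Y

RK4 with dt=0.01: 422 steps to T=4.22. Trajectory (selected grid times):
t=0.00: D=10.82 Y=43.74 R=22.92 C=14.26 P=11.26
t=0.47: D=10.84 Y=43.77 R=22.97 C=14.26 P=11.21
t=0.94: D=10.86 Y=43.81 R=23.01 C=14.26 P=11.17
t=1.41: D=10.87 Y=43.84 R=23.06 C=14.26 P=11.12
t=1.88: D=10.89 Y=43.88 R=23.10 C=14.26 P=11.07
t=2.34: D=10.91 Y=43.91 R=23.15 C=14.26 P=11.03
t=2.81: D=10.92 Y=43.95 R=23.19 C=14.26 P=10.99
t=3.28: D=10.94 Y=43.98 R=23.23 C=14.26 P=10.94
t=3.75: D=10.96 Y=44.01 R=23.28 C=14.26 P=10.90
t=4.22: D=10.98 Y=44.05 R=23.32 C=14.26 P=10.85
At T=4.22: D=10.98 Y=44.05 R=23.32 C=14.26 P=10.85; the largest is Y.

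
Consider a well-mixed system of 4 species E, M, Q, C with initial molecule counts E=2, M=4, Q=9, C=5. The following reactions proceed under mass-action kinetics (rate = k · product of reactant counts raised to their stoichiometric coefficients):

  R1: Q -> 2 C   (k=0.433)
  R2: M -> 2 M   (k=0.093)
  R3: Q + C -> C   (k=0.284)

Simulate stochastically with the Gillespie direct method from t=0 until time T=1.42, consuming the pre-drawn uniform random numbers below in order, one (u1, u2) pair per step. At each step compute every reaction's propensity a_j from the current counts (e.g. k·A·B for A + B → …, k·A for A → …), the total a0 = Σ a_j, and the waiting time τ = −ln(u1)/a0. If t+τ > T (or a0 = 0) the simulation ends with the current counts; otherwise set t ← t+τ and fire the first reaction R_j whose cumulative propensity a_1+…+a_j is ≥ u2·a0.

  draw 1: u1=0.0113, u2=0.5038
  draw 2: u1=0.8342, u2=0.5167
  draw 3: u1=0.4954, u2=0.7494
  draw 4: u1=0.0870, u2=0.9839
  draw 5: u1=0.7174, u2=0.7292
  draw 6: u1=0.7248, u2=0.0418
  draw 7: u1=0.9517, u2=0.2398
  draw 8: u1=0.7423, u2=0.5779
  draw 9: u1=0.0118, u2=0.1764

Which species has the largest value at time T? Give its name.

t=0.000: E=2 M=4 Q=9 C=5
Draw 1: a1=3.897, a2=0.372, a3=12.780, a0=17.049; τ=−ln(0.0113)/17.049=0.263 → t=0.263; u2·a0=0.5038·17.049=8.589; a1+a2=4.269 < 8.589 ≤ a1+…+a3=17.049 → R3 fires; E=2 M=4 Q=8 C=5
Draw 2: a1=3.464, a2=0.372, a3=11.360, a0=15.196; τ=−ln(0.8342)/15.196=0.012 → t=0.275; u2·a0=0.5167·15.196=7.852; a1+a2=3.836 < 7.852 ≤ a1+…+a3=15.196 → R3 fires; E=2 M=4 Q=7 C=5
Draw 3: a1=3.031, a2=0.372, a3=9.940, a0=13.343; τ=−ln(0.4954)/13.343=0.053 → t=0.328; u2·a0=0.7494·13.343=9.999; a1+a2=3.403 < 9.999 ≤ a1+…+a3=13.343 → R3 fires; E=2 M=4 Q=6 C=5
Draw 4: a1=2.598, a2=0.372, a3=8.520, a0=11.490; τ=−ln(0.0870)/11.490=0.213 → t=0.540; u2·a0=0.9839·11.490=11.305; a1+a2=2.970 < 11.305 ≤ a1+…+a3=11.490 → R3 fires; E=2 M=4 Q=5 C=5
Draw 5: a1=2.165, a2=0.372, a3=7.100, a0=9.637; τ=−ln(0.7174)/9.637=0.034 → t=0.574; u2·a0=0.7292·9.637=7.027; a1+a2=2.537 < 7.027 ≤ a1+…+a3=9.637 → R3 fires; E=2 M=4 Q=4 C=5
Draw 6: a1=1.732, a2=0.372, a3=5.680, a0=7.784; τ=−ln(0.7248)/7.784=0.041 → t=0.616; u2·a0=0.0418·7.784=0.325 ≤ a1=1.732 → R1 fires; E=2 M=4 Q=3 C=7
Draw 7: a1=1.299, a2=0.372, a3=5.964, a0=7.635; τ=−ln(0.9517)/7.635=0.006 → t=0.622; u2·a0=0.2398·7.635=1.831; a1+a2=1.671 < 1.831 ≤ a1+…+a3=7.635 → R3 fires; E=2 M=4 Q=2 C=7
Draw 8: a1=0.866, a2=0.372, a3=3.976, a0=5.214; τ=−ln(0.7423)/5.214=0.057 → t=0.679; u2·a0=0.5779·5.214=3.013; a1+a2=1.238 < 3.013 ≤ a1+…+a3=5.214 → R3 fires; E=2 M=4 Q=1 C=7
Draw 9: a1=0.433, a2=0.372, a3=1.988, a0=2.793; τ=−ln(0.0118)/2.793=1.590 → t=2.269 > T=1.42: stop.
At T=1.42: E=2 M=4 Q=1 C=7; the largest is C.

Dominant species at T: C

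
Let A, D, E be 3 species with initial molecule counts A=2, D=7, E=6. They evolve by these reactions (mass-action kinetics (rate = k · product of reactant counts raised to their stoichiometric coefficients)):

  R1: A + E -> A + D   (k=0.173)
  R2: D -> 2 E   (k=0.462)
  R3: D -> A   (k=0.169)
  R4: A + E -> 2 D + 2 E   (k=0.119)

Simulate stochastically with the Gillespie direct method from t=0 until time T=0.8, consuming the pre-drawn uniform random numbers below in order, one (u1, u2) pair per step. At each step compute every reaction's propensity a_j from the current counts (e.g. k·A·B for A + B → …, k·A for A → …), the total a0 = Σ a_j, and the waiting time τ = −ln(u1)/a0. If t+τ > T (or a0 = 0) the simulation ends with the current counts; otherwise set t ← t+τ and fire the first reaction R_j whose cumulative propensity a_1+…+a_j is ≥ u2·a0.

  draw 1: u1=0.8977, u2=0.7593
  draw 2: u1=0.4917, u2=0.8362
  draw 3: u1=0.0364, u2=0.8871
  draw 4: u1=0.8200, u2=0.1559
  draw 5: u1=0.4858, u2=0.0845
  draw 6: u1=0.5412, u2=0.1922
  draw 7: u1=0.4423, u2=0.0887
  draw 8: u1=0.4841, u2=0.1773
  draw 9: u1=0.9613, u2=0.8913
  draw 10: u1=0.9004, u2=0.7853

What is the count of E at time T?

t=0.000: A=2 D=7 E=6
Draw 1: a1=2.076, a2=3.234, a3=1.183, a4=1.428, a0=7.921; τ=−ln(0.8977)/7.921=0.014 → t=0.014; u2·a0=0.7593·7.921=6.014; a1+a2=5.310 < 6.014 ≤ a1+…+a3=6.493 → R3 fires; A=3 D=6 E=6
Draw 2: a1=3.114, a2=2.772, a3=1.014, a4=2.142, a0=9.042; τ=−ln(0.4917)/9.042=0.079 → t=0.092; u2·a0=0.8362·9.042=7.561; a1+…+a3=6.900 < 7.561 ≤ a1+…+a4=9.042 → R4 fires; A=2 D=8 E=7
Draw 3: a1=2.422, a2=3.696, a3=1.352, a4=1.666, a0=9.136; τ=−ln(0.0364)/9.136=0.363 → t=0.455; u2·a0=0.8871·9.136=8.105; a1+…+a3=7.470 < 8.105 ≤ a1+…+a4=9.136 → R4 fires; A=1 D=10 E=8
Draw 4: a1=1.384, a2=4.620, a3=1.690, a4=0.952, a0=8.646; τ=−ln(0.8200)/8.646=0.023 → t=0.478; u2·a0=0.1559·8.646=1.348 ≤ a1=1.384 → R1 fires; A=1 D=11 E=7
Draw 5: a1=1.211, a2=5.082, a3=1.859, a4=0.833, a0=8.985; τ=−ln(0.4858)/8.985=0.080 → t=0.558; u2·a0=0.0845·8.985=0.759 ≤ a1=1.211 → R1 fires; A=1 D=12 E=6
Draw 6: a1=1.038, a2=5.544, a3=2.028, a4=0.714, a0=9.324; τ=−ln(0.5412)/9.324=0.066 → t=0.624; u2·a0=0.1922·9.324=1.792; a1=1.038 < 1.792 ≤ a1+a2=6.582 → R2 fires; A=1 D=11 E=8
Draw 7: a1=1.384, a2=5.082, a3=1.859, a4=0.952, a0=9.277; τ=−ln(0.4423)/9.277=0.088 → t=0.712; u2·a0=0.0887·9.277=0.823 ≤ a1=1.384 → R1 fires; A=1 D=12 E=7
Draw 8: a1=1.211, a2=5.544, a3=2.028, a4=0.833, a0=9.616; τ=−ln(0.4841)/9.616=0.075 → t=0.787; u2·a0=0.1773·9.616=1.705; a1=1.211 < 1.705 ≤ a1+a2=6.755 → R2 fires; A=1 D=11 E=9
Draw 9: a1=1.557, a2=5.082, a3=1.859, a4=1.071, a0=9.569; τ=−ln(0.9613)/9.569=0.004 → t=0.791; u2·a0=0.8913·9.569=8.529; a1+…+a3=8.498 < 8.529 ≤ a1+…+a4=9.569 → R4 fires; A=0 D=13 E=10
Draw 10: a1=0.000, a2=6.006, a3=2.197, a4=0.000, a0=8.203; τ=−ln(0.9004)/8.203=0.013 → t=0.804 > T=0.8: stop.
Read off E at T=0.8: 10

E at T = 10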